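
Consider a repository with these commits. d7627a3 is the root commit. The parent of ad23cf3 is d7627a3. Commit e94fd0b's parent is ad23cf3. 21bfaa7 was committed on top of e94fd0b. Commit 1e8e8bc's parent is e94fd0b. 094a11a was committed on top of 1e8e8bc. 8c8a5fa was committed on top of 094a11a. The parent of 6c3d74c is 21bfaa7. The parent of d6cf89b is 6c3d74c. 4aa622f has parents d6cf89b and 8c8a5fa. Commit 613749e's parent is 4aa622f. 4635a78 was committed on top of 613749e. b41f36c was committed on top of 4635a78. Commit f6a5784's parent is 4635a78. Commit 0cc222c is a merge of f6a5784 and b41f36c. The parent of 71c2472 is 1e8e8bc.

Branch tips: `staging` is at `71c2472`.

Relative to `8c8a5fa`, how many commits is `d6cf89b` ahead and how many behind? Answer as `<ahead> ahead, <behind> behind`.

Reachable from d6cf89b: {21bfaa7, 6c3d74c, ad23cf3, d6cf89b, d7627a3, e94fd0b}.
Reachable from 8c8a5fa: {094a11a, 1e8e8bc, 8c8a5fa, ad23cf3, d7627a3, e94fd0b}.
Only in d6cf89b's history (ahead): {21bfaa7, 6c3d74c, d6cf89b} — 3.
Only in 8c8a5fa's history (behind): {094a11a, 1e8e8bc, 8c8a5fa} — 3.

3 ahead, 3 behind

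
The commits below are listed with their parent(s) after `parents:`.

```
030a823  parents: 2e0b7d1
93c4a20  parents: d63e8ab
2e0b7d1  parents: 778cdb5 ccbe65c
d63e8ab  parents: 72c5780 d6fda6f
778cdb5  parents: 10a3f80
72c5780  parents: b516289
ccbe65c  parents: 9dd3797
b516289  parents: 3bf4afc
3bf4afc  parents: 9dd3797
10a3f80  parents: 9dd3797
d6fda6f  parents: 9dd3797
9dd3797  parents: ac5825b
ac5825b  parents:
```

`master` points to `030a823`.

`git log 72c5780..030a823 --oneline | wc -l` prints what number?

Reachable from 030a823: {030a823, 10a3f80, 2e0b7d1, 778cdb5, 9dd3797, ac5825b, ccbe65c}.
Reachable from 72c5780: {3bf4afc, 72c5780, 9dd3797, ac5825b, b516289}.
In 030a823's history but not 72c5780's: {030a823, 10a3f80, 2e0b7d1, 778cdb5, ccbe65c} — 5 commits.

5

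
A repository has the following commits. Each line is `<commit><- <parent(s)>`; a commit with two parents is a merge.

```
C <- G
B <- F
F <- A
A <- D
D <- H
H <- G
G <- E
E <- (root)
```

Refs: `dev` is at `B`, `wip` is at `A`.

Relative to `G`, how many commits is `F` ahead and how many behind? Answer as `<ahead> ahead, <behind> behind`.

Reachable from F: {A, D, E, F, G, H}.
Reachable from G: {E, G}.
Only in F's history (ahead): {A, D, F, H} — 4.
Only in G's history (behind): {} — 0.

4 ahead, 0 behind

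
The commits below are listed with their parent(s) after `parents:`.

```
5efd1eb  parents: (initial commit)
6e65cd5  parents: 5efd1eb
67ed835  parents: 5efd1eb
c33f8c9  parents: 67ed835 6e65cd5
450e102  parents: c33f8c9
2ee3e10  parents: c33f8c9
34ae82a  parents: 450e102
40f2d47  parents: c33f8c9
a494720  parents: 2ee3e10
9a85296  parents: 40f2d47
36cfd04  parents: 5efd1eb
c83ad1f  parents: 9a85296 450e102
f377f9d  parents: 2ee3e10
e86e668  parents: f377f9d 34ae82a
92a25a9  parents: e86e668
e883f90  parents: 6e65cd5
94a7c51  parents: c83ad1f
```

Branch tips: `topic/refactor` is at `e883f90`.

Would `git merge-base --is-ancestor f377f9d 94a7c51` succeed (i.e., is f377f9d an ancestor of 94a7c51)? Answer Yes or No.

Ancestors of 94a7c51: {40f2d47, 450e102, 5efd1eb, 67ed835, 6e65cd5, 94a7c51, 9a85296, c33f8c9, c83ad1f}.
f377f9d is not in that set, so it is not an ancestor of 94a7c51.

No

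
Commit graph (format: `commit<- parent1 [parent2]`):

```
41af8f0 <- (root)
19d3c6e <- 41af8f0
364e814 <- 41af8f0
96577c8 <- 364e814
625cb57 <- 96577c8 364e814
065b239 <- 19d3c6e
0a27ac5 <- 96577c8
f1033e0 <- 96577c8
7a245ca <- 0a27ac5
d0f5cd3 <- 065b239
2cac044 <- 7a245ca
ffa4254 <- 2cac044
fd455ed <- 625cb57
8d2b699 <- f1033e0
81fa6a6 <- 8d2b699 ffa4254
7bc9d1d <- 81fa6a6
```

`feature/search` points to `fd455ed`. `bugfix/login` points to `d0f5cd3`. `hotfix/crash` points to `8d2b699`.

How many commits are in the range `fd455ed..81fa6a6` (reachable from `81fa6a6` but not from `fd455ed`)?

7

Reachable from 81fa6a6: {0a27ac5, 2cac044, 364e814, 41af8f0, 7a245ca, 81fa6a6, 8d2b699, 96577c8, f1033e0, ffa4254}.
Reachable from fd455ed: {364e814, 41af8f0, 625cb57, 96577c8, fd455ed}.
In 81fa6a6's history but not fd455ed's: {0a27ac5, 2cac044, 7a245ca, 81fa6a6, 8d2b699, f1033e0, ffa4254} — 7 commits.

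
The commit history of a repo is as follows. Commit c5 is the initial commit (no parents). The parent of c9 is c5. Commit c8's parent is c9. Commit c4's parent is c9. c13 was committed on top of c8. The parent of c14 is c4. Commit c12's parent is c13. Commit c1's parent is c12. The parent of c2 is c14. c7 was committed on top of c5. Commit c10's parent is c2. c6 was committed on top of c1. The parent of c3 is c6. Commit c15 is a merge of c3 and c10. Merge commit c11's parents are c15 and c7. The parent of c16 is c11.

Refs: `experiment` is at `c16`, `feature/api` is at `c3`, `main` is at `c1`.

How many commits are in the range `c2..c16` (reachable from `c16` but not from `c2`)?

Reachable from c16: {c1, c10, c11, c12, c13, c14, c15, c16, c2, c3, c4, c5, c6, c7, c8, c9}.
Reachable from c2: {c14, c2, c4, c5, c9}.
In c16's history but not c2's: {c1, c10, c11, c12, c13, c15, c16, c3, c6, c7, c8} — 11 commits.

11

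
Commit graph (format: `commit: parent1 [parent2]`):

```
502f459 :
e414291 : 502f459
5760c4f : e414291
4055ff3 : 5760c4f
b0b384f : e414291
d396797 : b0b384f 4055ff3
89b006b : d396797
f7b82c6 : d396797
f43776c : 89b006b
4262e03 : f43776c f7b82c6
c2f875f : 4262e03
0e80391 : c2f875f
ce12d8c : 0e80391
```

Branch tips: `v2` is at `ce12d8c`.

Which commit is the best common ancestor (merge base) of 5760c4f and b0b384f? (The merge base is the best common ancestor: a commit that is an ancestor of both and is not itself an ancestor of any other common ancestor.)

e414291

Ancestors of 5760c4f: {502f459, 5760c4f, e414291}.
Ancestors of b0b384f: {502f459, b0b384f, e414291}.
Common ancestors: {502f459, e414291}.
Among these, e414291 is not an ancestor of any other common ancestor — it is the merge base.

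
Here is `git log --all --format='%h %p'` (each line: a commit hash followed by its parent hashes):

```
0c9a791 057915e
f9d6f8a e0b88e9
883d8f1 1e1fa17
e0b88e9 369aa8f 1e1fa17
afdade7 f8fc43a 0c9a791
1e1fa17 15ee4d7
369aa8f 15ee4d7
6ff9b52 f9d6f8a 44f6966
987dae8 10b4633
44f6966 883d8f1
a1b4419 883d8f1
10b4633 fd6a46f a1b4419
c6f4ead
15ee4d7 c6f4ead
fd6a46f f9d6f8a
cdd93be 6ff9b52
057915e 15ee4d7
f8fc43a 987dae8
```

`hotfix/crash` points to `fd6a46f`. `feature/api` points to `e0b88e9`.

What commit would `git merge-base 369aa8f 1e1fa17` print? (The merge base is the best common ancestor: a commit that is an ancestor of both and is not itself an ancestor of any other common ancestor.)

Ancestors of 369aa8f: {15ee4d7, 369aa8f, c6f4ead}.
Ancestors of 1e1fa17: {15ee4d7, 1e1fa17, c6f4ead}.
Common ancestors: {15ee4d7, c6f4ead}.
Among these, 15ee4d7 is not an ancestor of any other common ancestor — it is the merge base.

15ee4d7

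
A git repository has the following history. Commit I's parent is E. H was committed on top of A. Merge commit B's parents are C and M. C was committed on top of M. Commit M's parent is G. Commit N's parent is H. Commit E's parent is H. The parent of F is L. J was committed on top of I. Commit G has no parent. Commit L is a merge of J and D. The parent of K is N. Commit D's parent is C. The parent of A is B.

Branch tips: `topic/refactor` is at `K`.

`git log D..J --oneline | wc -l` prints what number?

6

Reachable from J: {A, B, C, E, G, H, I, J, M}.
Reachable from D: {C, D, G, M}.
In J's history but not D's: {A, B, E, H, I, J} — 6 commits.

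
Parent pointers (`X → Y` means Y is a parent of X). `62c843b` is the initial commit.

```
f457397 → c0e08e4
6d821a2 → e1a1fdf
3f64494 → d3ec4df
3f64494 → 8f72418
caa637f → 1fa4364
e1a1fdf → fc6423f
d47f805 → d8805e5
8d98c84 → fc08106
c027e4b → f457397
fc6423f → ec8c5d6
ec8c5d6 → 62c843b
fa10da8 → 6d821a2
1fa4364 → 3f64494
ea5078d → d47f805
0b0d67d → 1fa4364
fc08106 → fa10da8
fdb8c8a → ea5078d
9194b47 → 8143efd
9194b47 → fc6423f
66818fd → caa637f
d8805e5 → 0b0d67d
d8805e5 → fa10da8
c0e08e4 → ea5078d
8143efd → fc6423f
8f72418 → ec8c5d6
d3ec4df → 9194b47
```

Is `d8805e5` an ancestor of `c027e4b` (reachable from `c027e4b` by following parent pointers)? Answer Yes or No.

Yes

Ancestors of c027e4b (commits reachable by following parents): {0b0d67d, 1fa4364, 3f64494, 62c843b, 6d821a2, 8143efd, 8f72418, 9194b47, c027e4b, c0e08e4, d3ec4df, d47f805, d8805e5, e1a1fdf, ea5078d, ec8c5d6, f457397, fa10da8, fc6423f}.
d8805e5 is in that set, so it is an ancestor of c027e4b.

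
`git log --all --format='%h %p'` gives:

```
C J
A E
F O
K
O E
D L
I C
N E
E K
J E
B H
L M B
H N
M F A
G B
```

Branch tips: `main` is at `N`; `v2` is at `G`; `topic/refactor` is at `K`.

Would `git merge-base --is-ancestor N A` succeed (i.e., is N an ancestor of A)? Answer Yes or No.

Ancestors of A: {A, E, K}.
N is not in that set, so it is not an ancestor of A.

No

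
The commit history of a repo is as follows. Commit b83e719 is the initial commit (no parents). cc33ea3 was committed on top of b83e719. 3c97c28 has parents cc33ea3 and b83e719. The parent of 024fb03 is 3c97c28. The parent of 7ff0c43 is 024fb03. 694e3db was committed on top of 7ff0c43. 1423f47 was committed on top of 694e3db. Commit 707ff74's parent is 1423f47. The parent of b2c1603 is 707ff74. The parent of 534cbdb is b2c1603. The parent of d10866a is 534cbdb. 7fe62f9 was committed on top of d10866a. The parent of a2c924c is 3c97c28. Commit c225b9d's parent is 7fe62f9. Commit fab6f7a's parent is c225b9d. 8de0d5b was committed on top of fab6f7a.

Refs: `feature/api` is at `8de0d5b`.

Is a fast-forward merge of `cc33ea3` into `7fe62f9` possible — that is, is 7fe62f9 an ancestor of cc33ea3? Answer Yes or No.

A fast-forward from 7fe62f9 to cc33ea3 is possible iff 7fe62f9 is an ancestor of cc33ea3.
Ancestors of cc33ea3: {b83e719, cc33ea3}.
7fe62f9 is not among them, so fast-forward is not possible.

No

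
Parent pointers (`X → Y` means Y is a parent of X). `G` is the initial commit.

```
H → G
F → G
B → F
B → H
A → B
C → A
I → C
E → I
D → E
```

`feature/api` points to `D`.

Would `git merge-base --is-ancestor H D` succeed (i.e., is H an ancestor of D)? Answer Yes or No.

Ancestors of D (commits reachable by following parents): {A, B, C, D, E, F, G, H, I}.
H is in that set, so it is an ancestor of D.

Yes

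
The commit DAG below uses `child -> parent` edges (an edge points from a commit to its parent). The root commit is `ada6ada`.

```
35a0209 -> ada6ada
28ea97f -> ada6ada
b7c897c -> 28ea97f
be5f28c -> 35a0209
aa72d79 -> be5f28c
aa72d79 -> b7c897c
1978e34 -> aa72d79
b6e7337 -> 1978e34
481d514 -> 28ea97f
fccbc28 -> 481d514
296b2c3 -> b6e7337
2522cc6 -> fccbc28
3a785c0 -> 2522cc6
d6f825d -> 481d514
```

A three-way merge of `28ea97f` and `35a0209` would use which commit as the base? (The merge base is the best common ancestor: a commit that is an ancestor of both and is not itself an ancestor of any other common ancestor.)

ada6ada

Ancestors of 28ea97f: {28ea97f, ada6ada}.
Ancestors of 35a0209: {35a0209, ada6ada}.
Common ancestors: {ada6ada}.
The only common ancestor is ada6ada, so it is the merge base.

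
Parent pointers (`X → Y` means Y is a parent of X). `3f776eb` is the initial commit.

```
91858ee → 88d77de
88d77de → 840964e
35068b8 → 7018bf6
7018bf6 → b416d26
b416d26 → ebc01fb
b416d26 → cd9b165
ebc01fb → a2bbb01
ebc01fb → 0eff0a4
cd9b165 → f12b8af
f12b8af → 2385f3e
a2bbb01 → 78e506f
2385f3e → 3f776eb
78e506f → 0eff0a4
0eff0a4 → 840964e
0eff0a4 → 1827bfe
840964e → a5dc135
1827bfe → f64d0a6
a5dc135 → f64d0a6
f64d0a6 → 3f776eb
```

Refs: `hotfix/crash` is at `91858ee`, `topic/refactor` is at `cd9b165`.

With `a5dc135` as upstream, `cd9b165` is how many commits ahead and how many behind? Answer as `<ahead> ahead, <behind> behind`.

3 ahead, 2 behind

Reachable from cd9b165: {2385f3e, 3f776eb, cd9b165, f12b8af}.
Reachable from a5dc135: {3f776eb, a5dc135, f64d0a6}.
Only in cd9b165's history (ahead): {2385f3e, cd9b165, f12b8af} — 3.
Only in a5dc135's history (behind): {a5dc135, f64d0a6} — 2.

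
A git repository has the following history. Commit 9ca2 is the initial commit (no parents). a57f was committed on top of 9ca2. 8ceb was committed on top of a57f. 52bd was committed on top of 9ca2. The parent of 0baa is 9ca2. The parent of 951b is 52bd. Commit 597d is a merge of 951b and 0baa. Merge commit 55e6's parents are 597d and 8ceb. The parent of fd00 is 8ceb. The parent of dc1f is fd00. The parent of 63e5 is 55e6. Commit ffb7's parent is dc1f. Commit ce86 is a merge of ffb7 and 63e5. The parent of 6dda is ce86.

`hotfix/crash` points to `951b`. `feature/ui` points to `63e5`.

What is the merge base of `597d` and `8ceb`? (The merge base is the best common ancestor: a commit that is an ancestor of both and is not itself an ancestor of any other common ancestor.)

Ancestors of 597d: {0baa, 52bd, 597d, 951b, 9ca2}.
Ancestors of 8ceb: {8ceb, 9ca2, a57f}.
Common ancestors: {9ca2}.
The only common ancestor is 9ca2, so it is the merge base.

9ca2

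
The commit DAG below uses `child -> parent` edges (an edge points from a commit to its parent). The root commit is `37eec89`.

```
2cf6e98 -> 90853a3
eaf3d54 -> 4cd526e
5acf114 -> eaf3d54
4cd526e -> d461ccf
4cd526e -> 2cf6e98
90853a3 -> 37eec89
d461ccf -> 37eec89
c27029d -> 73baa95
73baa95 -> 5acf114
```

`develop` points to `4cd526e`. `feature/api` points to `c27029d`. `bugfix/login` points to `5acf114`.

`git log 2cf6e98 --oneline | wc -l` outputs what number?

3

Walking parent pointers from 2cf6e98: reachable set = {2cf6e98, 37eec89, 90853a3}.
That is 3 commits.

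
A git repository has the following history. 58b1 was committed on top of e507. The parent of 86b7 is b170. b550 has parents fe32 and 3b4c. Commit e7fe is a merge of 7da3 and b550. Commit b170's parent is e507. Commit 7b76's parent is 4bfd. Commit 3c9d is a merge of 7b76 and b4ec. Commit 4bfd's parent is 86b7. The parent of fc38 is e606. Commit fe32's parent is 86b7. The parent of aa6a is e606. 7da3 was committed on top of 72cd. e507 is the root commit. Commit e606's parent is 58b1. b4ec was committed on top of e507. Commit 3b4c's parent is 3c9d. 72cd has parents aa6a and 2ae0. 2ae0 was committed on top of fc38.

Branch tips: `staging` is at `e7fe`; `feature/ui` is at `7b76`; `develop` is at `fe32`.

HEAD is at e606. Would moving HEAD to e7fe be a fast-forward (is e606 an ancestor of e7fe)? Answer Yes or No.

Yes

A fast-forward from e606 to e7fe is possible iff e606 is an ancestor of e7fe.
Ancestors of e7fe: {2ae0, 3b4c, 3c9d, 4bfd, 58b1, 72cd, 7b76, 7da3, 86b7, aa6a, b170, b4ec, b550, e507, e606, e7fe, fc38, fe32}.
e606 is among them, so fast-forward is possible.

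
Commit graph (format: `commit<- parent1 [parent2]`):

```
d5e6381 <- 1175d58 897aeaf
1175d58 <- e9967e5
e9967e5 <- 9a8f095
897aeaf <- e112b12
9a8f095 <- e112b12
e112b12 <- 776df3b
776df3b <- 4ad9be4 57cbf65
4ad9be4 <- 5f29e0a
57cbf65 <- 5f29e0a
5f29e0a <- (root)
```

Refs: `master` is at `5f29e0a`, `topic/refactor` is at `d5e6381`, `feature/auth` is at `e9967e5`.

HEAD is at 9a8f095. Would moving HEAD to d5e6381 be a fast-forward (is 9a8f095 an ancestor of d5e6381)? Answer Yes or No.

Yes

A fast-forward from 9a8f095 to d5e6381 is possible iff 9a8f095 is an ancestor of d5e6381.
Ancestors of d5e6381: {1175d58, 4ad9be4, 57cbf65, 5f29e0a, 776df3b, 897aeaf, 9a8f095, d5e6381, e112b12, e9967e5}.
9a8f095 is among them, so fast-forward is possible.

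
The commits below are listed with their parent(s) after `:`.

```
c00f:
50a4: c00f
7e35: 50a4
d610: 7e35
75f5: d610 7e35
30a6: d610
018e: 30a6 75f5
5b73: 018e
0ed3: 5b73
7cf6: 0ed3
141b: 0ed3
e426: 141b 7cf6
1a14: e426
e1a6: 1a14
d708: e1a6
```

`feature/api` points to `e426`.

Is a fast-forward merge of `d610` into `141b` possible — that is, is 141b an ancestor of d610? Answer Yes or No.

No

A fast-forward from 141b to d610 is possible iff 141b is an ancestor of d610.
Ancestors of d610: {50a4, 7e35, c00f, d610}.
141b is not among them, so fast-forward is not possible.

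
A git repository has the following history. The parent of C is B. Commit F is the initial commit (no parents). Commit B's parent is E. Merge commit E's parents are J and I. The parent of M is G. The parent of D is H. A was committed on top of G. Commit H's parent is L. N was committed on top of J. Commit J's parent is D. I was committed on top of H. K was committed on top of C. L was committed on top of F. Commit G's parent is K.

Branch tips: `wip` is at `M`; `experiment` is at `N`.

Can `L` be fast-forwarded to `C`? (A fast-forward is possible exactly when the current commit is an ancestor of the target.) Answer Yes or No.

A fast-forward from L to C is possible iff L is an ancestor of C.
Ancestors of C: {B, C, D, E, F, H, I, J, L}.
L is among them, so fast-forward is possible.

Yes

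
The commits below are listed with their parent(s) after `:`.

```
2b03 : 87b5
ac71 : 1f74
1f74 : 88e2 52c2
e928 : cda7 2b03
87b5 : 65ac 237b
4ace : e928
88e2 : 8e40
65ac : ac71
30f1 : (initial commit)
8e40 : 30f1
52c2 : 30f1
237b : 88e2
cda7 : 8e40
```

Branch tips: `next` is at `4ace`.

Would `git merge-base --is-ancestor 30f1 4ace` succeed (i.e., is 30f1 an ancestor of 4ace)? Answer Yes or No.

Ancestors of 4ace (commits reachable by following parents): {1f74, 237b, 2b03, 30f1, 4ace, 52c2, 65ac, 87b5, 88e2, 8e40, ac71, cda7, e928}.
30f1 is in that set, so it is an ancestor of 4ace.

Yes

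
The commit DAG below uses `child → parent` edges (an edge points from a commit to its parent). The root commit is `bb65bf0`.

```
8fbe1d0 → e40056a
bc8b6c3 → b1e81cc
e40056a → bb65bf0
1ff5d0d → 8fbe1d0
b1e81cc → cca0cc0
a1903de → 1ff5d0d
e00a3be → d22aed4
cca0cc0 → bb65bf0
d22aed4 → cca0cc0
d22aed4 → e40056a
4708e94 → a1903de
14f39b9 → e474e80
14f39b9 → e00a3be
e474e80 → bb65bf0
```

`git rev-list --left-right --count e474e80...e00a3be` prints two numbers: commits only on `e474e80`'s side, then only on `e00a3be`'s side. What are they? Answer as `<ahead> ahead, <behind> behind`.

Reachable from e474e80: {bb65bf0, e474e80}.
Reachable from e00a3be: {bb65bf0, cca0cc0, d22aed4, e00a3be, e40056a}.
Only in e474e80's history (ahead): {e474e80} — 1.
Only in e00a3be's history (behind): {cca0cc0, d22aed4, e00a3be, e40056a} — 4.

1 ahead, 4 behind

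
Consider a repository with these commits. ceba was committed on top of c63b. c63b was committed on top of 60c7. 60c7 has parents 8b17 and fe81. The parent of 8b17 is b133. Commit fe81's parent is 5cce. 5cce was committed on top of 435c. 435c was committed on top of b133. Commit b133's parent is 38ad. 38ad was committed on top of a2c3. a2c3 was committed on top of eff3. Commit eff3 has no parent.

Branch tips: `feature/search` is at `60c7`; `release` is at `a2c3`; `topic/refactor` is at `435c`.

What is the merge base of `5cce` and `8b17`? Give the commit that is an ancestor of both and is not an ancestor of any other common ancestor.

Ancestors of 5cce: {38ad, 435c, 5cce, a2c3, b133, eff3}.
Ancestors of 8b17: {38ad, 8b17, a2c3, b133, eff3}.
Common ancestors: {38ad, a2c3, b133, eff3}.
Among these, b133 is not an ancestor of any other common ancestor — it is the merge base.

b133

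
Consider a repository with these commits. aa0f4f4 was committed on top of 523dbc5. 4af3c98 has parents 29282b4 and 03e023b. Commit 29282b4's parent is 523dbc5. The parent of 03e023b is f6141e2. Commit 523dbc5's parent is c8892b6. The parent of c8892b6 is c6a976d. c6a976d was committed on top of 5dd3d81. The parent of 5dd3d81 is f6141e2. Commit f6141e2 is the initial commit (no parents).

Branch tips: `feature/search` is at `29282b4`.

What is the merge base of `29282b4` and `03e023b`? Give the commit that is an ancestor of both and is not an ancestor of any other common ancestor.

f6141e2

Ancestors of 29282b4: {29282b4, 523dbc5, 5dd3d81, c6a976d, c8892b6, f6141e2}.
Ancestors of 03e023b: {03e023b, f6141e2}.
Common ancestors: {f6141e2}.
The only common ancestor is f6141e2, so it is the merge base.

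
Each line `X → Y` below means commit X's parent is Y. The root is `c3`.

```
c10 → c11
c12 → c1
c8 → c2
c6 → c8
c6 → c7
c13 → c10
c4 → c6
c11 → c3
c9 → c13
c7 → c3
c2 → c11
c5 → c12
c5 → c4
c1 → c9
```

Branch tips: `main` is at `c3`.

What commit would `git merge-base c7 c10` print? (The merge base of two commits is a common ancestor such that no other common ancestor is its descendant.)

c3

Ancestors of c7: {c3, c7}.
Ancestors of c10: {c10, c11, c3}.
Common ancestors: {c3}.
The only common ancestor is c3, so it is the merge base.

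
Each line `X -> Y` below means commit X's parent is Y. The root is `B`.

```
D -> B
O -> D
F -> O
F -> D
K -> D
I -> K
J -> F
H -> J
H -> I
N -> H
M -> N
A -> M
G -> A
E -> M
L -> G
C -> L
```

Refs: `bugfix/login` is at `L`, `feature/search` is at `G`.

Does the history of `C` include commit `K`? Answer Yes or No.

Yes

Ancestors of C (commits reachable by following parents): {A, B, C, D, F, G, H, I, J, K, L, M, N, O}.
K is in that set, so it is an ancestor of C.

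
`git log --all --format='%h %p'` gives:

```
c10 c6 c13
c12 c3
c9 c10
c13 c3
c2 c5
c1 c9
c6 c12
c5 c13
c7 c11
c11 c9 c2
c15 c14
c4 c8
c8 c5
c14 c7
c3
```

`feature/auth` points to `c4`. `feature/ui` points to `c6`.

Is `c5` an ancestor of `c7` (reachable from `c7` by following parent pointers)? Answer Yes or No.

Ancestors of c7 (commits reachable by following parents): {c10, c11, c12, c13, c2, c3, c5, c6, c7, c9}.
c5 is in that set, so it is an ancestor of c7.

Yes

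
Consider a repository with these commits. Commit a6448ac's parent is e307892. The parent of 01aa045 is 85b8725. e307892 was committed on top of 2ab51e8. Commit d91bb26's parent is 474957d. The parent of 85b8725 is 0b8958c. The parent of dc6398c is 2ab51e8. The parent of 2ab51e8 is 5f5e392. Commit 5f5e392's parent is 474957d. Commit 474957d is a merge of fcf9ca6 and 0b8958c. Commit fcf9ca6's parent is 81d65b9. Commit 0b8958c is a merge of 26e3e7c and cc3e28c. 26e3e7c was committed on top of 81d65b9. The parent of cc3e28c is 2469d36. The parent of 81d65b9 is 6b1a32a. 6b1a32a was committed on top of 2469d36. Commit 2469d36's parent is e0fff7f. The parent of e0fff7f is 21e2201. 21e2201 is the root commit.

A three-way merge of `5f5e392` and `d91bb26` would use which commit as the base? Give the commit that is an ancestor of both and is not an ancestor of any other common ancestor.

Ancestors of 5f5e392: {0b8958c, 21e2201, 2469d36, 26e3e7c, 474957d, 5f5e392, 6b1a32a, 81d65b9, cc3e28c, e0fff7f, fcf9ca6}.
Ancestors of d91bb26: {0b8958c, 21e2201, 2469d36, 26e3e7c, 474957d, 6b1a32a, 81d65b9, cc3e28c, d91bb26, e0fff7f, fcf9ca6}.
Common ancestors: {0b8958c, 21e2201, 2469d36, 26e3e7c, 474957d, 6b1a32a, 81d65b9, cc3e28c, e0fff7f, fcf9ca6}.
Among these, 474957d is not an ancestor of any other common ancestor — it is the merge base.

474957d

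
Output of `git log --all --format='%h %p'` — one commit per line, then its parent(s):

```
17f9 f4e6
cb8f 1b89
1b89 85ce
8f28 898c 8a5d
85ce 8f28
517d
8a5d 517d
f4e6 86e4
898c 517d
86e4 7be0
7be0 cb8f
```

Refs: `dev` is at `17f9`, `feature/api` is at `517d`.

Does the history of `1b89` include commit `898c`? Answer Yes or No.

Yes

Ancestors of 1b89 (commits reachable by following parents): {1b89, 517d, 85ce, 898c, 8a5d, 8f28}.
898c is in that set, so it is an ancestor of 1b89.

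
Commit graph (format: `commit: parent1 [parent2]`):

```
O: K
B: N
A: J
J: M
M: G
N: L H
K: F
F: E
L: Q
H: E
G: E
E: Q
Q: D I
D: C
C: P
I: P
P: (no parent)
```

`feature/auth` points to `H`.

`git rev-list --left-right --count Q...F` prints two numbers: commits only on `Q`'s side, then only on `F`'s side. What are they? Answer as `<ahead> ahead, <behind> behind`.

Reachable from Q: {C, D, I, P, Q}.
Reachable from F: {C, D, E, F, I, P, Q}.
Only in Q's history (ahead): {} — 0.
Only in F's history (behind): {E, F} — 2.

0 ahead, 2 behind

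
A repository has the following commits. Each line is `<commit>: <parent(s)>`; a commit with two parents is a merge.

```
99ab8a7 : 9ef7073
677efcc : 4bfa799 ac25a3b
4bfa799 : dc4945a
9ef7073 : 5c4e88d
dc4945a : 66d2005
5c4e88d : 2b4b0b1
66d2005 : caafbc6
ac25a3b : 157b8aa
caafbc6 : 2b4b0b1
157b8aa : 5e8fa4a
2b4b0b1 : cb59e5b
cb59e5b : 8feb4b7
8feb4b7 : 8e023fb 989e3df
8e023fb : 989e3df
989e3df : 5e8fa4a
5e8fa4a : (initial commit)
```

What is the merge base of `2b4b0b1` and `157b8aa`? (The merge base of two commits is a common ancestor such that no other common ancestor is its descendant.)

Ancestors of 2b4b0b1: {2b4b0b1, 5e8fa4a, 8e023fb, 8feb4b7, 989e3df, cb59e5b}.
Ancestors of 157b8aa: {157b8aa, 5e8fa4a}.
Common ancestors: {5e8fa4a}.
The only common ancestor is 5e8fa4a, so it is the merge base.

5e8fa4a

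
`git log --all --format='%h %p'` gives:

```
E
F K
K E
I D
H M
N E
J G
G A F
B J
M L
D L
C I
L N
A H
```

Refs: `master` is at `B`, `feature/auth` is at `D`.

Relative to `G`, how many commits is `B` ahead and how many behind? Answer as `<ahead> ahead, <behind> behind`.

2 ahead, 0 behind

Reachable from B: {A, B, E, F, G, H, J, K, L, M, N}.
Reachable from G: {A, E, F, G, H, K, L, M, N}.
Only in B's history (ahead): {B, J} — 2.
Only in G's history (behind): {} — 0.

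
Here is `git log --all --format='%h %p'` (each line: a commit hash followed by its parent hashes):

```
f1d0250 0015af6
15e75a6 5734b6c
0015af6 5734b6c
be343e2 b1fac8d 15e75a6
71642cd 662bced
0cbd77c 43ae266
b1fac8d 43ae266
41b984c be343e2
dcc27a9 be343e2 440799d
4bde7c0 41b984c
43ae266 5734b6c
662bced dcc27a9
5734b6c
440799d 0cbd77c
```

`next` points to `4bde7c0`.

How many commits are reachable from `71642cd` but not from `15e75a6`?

Reachable from 71642cd: {0cbd77c, 15e75a6, 43ae266, 440799d, 5734b6c, 662bced, 71642cd, b1fac8d, be343e2, dcc27a9}.
Reachable from 15e75a6: {15e75a6, 5734b6c}.
In 71642cd's history but not 15e75a6's: {0cbd77c, 43ae266, 440799d, 662bced, 71642cd, b1fac8d, be343e2, dcc27a9} — 8 commits.

8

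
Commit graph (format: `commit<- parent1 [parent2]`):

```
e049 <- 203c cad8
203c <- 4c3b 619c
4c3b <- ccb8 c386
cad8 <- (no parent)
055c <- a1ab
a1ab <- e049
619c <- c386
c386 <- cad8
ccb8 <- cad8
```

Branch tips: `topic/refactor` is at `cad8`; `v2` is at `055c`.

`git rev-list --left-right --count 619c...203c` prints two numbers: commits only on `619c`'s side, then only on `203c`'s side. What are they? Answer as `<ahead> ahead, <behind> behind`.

0 ahead, 3 behind

Reachable from 619c: {619c, c386, cad8}.
Reachable from 203c: {203c, 4c3b, 619c, c386, cad8, ccb8}.
Only in 619c's history (ahead): {} — 0.
Only in 203c's history (behind): {203c, 4c3b, ccb8} — 3.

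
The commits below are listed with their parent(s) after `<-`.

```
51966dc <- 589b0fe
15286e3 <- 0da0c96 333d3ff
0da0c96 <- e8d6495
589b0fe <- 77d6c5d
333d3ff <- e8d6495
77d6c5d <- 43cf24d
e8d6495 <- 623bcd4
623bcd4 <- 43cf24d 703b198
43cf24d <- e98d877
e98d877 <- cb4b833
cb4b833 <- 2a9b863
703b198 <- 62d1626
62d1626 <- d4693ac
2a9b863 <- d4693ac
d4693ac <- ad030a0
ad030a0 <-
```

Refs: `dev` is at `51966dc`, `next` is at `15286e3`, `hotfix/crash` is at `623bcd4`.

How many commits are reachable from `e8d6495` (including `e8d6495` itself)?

10

Walking parent pointers from e8d6495: reachable set = {2a9b863, 43cf24d, 623bcd4, 62d1626, 703b198, ad030a0, cb4b833, d4693ac, e8d6495, e98d877}.
That is 10 commits.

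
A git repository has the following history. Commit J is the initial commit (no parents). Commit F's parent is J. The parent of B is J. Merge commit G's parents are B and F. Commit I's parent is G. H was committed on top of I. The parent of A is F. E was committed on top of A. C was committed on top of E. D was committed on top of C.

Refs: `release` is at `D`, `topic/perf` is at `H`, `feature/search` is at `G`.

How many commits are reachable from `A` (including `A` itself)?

Walking parent pointers from A: reachable set = {A, F, J}.
That is 3 commits.

3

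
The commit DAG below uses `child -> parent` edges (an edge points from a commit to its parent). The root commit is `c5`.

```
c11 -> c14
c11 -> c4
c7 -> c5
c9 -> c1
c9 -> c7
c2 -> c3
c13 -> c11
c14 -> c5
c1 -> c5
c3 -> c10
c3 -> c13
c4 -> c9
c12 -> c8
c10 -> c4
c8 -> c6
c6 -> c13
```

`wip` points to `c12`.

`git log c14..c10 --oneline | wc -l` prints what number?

Reachable from c10: {c1, c10, c4, c5, c7, c9}.
Reachable from c14: {c14, c5}.
In c10's history but not c14's: {c1, c10, c4, c7, c9} — 5 commits.

5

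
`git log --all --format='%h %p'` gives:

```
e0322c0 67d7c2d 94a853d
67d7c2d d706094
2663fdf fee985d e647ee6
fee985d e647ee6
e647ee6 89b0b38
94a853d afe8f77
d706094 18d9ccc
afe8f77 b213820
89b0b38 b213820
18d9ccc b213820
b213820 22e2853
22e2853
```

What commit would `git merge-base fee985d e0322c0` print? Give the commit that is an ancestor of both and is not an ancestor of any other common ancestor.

Ancestors of fee985d: {22e2853, 89b0b38, b213820, e647ee6, fee985d}.
Ancestors of e0322c0: {18d9ccc, 22e2853, 67d7c2d, 94a853d, afe8f77, b213820, d706094, e0322c0}.
Common ancestors: {22e2853, b213820}.
Among these, b213820 is not an ancestor of any other common ancestor — it is the merge base.

b213820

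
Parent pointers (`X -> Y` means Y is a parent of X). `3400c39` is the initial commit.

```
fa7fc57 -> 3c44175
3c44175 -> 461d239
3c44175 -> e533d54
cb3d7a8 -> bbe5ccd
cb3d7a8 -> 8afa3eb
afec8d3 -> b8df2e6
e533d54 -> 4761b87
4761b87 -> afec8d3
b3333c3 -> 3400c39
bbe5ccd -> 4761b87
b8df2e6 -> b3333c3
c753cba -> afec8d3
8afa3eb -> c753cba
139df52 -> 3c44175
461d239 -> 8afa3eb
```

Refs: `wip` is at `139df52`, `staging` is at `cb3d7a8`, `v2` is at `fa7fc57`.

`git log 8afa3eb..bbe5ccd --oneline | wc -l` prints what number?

2

Reachable from bbe5ccd: {3400c39, 4761b87, afec8d3, b3333c3, b8df2e6, bbe5ccd}.
Reachable from 8afa3eb: {3400c39, 8afa3eb, afec8d3, b3333c3, b8df2e6, c753cba}.
In bbe5ccd's history but not 8afa3eb's: {4761b87, bbe5ccd} — 2 commits.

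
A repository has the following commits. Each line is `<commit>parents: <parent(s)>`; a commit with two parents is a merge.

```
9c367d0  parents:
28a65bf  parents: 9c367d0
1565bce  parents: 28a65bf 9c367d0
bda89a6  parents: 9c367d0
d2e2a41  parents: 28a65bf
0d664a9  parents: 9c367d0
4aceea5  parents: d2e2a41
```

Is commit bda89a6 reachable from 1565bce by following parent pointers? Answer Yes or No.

Ancestors of 1565bce: {1565bce, 28a65bf, 9c367d0}.
bda89a6 is not in that set, so it is not an ancestor of 1565bce.

No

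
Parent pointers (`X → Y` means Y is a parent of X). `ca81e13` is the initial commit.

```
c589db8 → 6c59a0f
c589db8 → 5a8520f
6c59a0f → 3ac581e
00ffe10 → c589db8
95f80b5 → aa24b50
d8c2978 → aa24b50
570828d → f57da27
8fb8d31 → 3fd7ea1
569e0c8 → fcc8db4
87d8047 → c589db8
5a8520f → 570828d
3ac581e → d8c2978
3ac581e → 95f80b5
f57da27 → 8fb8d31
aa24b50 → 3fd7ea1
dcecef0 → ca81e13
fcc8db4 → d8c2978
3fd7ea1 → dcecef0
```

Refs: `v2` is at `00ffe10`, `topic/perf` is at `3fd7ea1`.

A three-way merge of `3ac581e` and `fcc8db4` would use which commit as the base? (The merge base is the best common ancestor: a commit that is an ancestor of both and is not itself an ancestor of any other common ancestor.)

d8c2978

Ancestors of 3ac581e: {3ac581e, 3fd7ea1, 95f80b5, aa24b50, ca81e13, d8c2978, dcecef0}.
Ancestors of fcc8db4: {3fd7ea1, aa24b50, ca81e13, d8c2978, dcecef0, fcc8db4}.
Common ancestors: {3fd7ea1, aa24b50, ca81e13, d8c2978, dcecef0}.
Among these, d8c2978 is not an ancestor of any other common ancestor — it is the merge base.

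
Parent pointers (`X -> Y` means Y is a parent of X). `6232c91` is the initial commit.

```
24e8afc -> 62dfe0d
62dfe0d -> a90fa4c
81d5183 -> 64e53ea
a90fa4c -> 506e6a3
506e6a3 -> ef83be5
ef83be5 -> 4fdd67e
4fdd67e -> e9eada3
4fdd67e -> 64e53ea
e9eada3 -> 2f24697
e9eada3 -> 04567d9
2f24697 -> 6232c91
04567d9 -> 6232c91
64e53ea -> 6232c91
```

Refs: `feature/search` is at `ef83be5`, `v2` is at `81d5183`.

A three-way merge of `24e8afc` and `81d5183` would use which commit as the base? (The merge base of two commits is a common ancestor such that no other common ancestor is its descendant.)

64e53ea

Ancestors of 24e8afc: {04567d9, 24e8afc, 2f24697, 4fdd67e, 506e6a3, 6232c91, 62dfe0d, 64e53ea, a90fa4c, e9eada3, ef83be5}.
Ancestors of 81d5183: {6232c91, 64e53ea, 81d5183}.
Common ancestors: {6232c91, 64e53ea}.
Among these, 64e53ea is not an ancestor of any other common ancestor — it is the merge base.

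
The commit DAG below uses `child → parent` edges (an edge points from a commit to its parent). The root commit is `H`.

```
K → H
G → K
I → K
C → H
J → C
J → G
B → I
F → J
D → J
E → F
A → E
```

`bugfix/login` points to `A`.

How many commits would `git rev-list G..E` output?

4

Reachable from E: {C, E, F, G, H, J, K}.
Reachable from G: {G, H, K}.
In E's history but not G's: {C, E, F, J} — 4 commits.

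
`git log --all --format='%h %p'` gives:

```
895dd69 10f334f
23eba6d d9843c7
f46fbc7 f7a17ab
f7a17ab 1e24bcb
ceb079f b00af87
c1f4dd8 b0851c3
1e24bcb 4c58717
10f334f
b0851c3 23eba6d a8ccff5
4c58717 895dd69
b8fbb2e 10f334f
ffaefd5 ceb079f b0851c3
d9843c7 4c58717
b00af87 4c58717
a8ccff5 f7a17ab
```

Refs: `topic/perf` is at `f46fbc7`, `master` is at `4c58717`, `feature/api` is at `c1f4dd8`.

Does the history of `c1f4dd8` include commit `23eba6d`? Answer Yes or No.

Ancestors of c1f4dd8 (commits reachable by following parents): {10f334f, 1e24bcb, 23eba6d, 4c58717, 895dd69, a8ccff5, b0851c3, c1f4dd8, d9843c7, f7a17ab}.
23eba6d is in that set, so it is an ancestor of c1f4dd8.

Yes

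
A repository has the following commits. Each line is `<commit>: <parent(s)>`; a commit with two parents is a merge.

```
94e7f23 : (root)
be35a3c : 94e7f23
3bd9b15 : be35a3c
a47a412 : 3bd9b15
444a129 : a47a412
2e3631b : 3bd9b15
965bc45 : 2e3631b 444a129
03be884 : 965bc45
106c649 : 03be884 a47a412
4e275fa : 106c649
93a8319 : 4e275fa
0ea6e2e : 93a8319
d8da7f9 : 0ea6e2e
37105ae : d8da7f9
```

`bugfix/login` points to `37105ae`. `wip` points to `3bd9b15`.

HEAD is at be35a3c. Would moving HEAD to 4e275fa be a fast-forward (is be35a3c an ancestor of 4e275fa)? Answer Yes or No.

Yes

A fast-forward from be35a3c to 4e275fa is possible iff be35a3c is an ancestor of 4e275fa.
Ancestors of 4e275fa: {03be884, 106c649, 2e3631b, 3bd9b15, 444a129, 4e275fa, 94e7f23, 965bc45, a47a412, be35a3c}.
be35a3c is among them, so fast-forward is possible.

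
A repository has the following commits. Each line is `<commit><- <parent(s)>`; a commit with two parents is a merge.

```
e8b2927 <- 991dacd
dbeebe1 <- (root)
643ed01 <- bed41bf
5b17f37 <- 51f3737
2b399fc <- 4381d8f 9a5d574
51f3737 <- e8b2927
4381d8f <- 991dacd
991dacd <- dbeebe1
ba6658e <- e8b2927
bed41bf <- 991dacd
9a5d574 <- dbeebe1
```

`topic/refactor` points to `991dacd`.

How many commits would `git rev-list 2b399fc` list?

5

Walking parent pointers from 2b399fc: reachable set = {2b399fc, 4381d8f, 991dacd, 9a5d574, dbeebe1}.
That is 5 commits.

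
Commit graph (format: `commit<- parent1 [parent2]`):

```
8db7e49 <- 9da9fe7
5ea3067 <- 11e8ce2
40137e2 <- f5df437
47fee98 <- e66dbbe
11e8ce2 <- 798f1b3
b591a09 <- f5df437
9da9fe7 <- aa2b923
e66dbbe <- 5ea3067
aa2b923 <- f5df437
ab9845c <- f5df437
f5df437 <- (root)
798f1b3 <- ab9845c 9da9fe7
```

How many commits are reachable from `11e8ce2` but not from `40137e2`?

Reachable from 11e8ce2: {11e8ce2, 798f1b3, 9da9fe7, aa2b923, ab9845c, f5df437}.
Reachable from 40137e2: {40137e2, f5df437}.
In 11e8ce2's history but not 40137e2's: {11e8ce2, 798f1b3, 9da9fe7, aa2b923, ab9845c} — 5 commits.

5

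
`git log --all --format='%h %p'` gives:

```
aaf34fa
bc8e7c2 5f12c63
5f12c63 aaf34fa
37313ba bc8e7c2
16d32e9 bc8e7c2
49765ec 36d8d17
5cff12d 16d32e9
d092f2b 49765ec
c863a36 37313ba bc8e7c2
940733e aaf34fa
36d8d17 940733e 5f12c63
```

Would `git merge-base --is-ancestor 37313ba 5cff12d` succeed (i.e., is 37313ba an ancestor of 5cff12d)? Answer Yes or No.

No

Ancestors of 5cff12d: {16d32e9, 5cff12d, 5f12c63, aaf34fa, bc8e7c2}.
37313ba is not in that set, so it is not an ancestor of 5cff12d.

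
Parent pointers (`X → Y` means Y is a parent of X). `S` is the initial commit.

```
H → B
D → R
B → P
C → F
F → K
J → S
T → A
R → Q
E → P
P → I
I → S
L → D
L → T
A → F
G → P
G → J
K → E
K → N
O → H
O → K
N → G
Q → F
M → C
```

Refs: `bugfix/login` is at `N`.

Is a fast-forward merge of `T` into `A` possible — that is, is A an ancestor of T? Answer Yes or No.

Yes

A fast-forward from A to T is possible iff A is an ancestor of T.
Ancestors of T: {A, E, F, G, I, J, K, N, P, S, T}.
A is among them, so fast-forward is possible.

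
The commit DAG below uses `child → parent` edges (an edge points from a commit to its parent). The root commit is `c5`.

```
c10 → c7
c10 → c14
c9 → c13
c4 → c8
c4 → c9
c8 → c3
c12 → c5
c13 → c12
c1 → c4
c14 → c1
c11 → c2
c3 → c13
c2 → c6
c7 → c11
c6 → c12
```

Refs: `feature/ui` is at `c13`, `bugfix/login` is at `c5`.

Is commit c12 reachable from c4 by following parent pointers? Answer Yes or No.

Yes

Ancestors of c4 (commits reachable by following parents): {c12, c13, c3, c4, c5, c8, c9}.
c12 is in that set, so it is an ancestor of c4.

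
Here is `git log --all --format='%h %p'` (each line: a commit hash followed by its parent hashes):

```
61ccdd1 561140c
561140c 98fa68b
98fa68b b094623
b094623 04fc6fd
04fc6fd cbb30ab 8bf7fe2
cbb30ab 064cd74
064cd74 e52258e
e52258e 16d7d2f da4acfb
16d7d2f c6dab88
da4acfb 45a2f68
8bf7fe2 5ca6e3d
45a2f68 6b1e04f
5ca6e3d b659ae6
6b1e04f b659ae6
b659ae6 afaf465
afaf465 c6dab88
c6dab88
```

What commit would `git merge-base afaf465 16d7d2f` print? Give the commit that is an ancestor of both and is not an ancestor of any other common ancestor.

c6dab88

Ancestors of afaf465: {afaf465, c6dab88}.
Ancestors of 16d7d2f: {16d7d2f, c6dab88}.
Common ancestors: {c6dab88}.
The only common ancestor is c6dab88, so it is the merge base.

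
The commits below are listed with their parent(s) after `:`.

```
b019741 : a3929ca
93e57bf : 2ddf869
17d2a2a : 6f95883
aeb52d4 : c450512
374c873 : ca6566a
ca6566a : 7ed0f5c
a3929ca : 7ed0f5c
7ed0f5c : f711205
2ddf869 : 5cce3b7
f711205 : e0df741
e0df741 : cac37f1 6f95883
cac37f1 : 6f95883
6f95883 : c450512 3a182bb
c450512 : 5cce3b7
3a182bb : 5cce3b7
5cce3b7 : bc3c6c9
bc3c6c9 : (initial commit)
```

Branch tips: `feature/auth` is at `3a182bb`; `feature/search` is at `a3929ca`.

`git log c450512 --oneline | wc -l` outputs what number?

Walking parent pointers from c450512: reachable set = {5cce3b7, bc3c6c9, c450512}.
That is 3 commits.

3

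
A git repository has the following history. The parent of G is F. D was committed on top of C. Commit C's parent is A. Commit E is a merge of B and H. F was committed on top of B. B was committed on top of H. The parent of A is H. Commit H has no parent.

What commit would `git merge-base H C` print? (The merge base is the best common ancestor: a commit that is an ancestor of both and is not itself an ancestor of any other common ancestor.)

H

Ancestors of H: {H}.
Ancestors of C: {A, C, H}.
Common ancestors: {H}.
The only common ancestor is H, so it is the merge base.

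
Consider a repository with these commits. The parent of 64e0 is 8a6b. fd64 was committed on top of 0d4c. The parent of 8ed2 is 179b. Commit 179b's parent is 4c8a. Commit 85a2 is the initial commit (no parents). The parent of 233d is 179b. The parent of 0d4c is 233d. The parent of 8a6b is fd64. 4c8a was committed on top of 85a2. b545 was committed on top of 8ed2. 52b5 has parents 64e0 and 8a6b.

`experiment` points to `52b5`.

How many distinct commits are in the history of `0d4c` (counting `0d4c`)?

5

Walking parent pointers from 0d4c: reachable set = {0d4c, 179b, 233d, 4c8a, 85a2}.
That is 5 commits.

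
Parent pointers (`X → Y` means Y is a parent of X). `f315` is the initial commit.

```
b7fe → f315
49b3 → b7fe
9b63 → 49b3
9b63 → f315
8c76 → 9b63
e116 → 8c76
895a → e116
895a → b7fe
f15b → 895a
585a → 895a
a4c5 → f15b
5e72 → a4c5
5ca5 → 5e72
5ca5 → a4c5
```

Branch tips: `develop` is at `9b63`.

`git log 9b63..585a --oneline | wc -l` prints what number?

Reachable from 585a: {49b3, 585a, 895a, 8c76, 9b63, b7fe, e116, f315}.
Reachable from 9b63: {49b3, 9b63, b7fe, f315}.
In 585a's history but not 9b63's: {585a, 895a, 8c76, e116} — 4 commits.

4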